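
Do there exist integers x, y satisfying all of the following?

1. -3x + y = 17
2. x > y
Yes

Take x = -9, y = -10. Substituting into each constraint:
  (1) -3(-9) + (-10) = 17 ✓
  (2) -9 > -10 ✓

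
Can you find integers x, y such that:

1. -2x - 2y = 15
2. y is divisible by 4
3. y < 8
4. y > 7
No

Even the single constraint (-2x - 2y = 15) is infeasible over the integers.

  - -2x - 2y = 15: every term on the left is divisible by 2, so the LHS ≡ 0 (mod 2), but the RHS 15 is not — no integer solution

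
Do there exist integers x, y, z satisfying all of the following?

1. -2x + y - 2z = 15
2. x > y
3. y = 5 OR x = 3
Yes

Take x = 6, y = 5, z = -11. Substituting into each constraint:
  (1) -2(6) + 5 - 2(-11) = 15 ✓
  (2) 6 > 5 ✓
  (3) y = 5, target 5 ✓ (first branch holds)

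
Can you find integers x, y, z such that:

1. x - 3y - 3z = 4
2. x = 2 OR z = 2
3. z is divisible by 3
No

The full constraint system is jointly infeasible over the integers. Each constraint and what it forces:

  - x - 3y - 3z = 4: is a linear equation tying the variables together
  - x = 2 OR z = 2: forces a choice: either x = 2 or z = 2
  - z is divisible by 3: restricts z to multiples of 3

Split on the disjunction (x = 2 OR z = 2):
  • If x = 2: with x = 2, writing z = 3z', every remaining term of the linear equation is divisible by 3, so the left side is ≡ 0 (mod 3); but the right side 2 ≡ 2 (mod 3). No integers can satisfy it.
  • If z = 2: this contradicts the divisibility constraint — 2 is not a multiple of 3.
Both branches are infeasible, so the system has no integer solution.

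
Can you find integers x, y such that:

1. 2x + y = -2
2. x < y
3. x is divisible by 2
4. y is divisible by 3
Yes

Take x = -4, y = 6. Substituting into each constraint:
  (1) 2(-4) + 6 = -2 ✓
  (2) -4 < 6 ✓
  (3) -4 = 2 × -2, remainder 0 ✓
  (4) 6 = 3 × 2, remainder 0 ✓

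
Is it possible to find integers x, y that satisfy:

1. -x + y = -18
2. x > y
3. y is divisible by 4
Yes

Take x = 18, y = 0. Substituting into each constraint:
  (1) (-18) + 0 = -18 ✓
  (2) 18 > 0 ✓
  (3) 0 = 4 × 0, remainder 0 ✓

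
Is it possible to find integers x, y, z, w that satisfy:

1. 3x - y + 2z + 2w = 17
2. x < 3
Yes

Take x = 1, y = 0, z = 0, w = 7. Substituting into each constraint:
  (1) 3(1) + 0 + 2(0) + 2(7) = 17 ✓
  (2) 1 < 3 ✓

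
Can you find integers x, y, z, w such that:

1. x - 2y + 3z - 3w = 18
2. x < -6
Yes

Take x = -9, y = 0, z = 0, w = -9. Substituting into each constraint:
  (1) (-9) - 2(0) + 3(0) - 3(-9) = 18 ✓
  (2) -9 < -6 ✓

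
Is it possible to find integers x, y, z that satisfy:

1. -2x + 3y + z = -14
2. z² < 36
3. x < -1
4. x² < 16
Yes

Take x = -2, y = -6, z = 0. Substituting into each constraint:
  (1) -2(-2) + 3(-6) + 0 = -14 ✓
  (2) z² = (0)² = 0, and 0 < 36 ✓
  (3) -2 < -1 ✓
  (4) x² = (-2)² = 4, and 4 < 16 ✓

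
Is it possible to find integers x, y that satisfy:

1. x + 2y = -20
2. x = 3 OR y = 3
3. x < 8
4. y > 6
No

A contradictory subset is {x + 2y = -20, x = 3 OR y = 3, y > 6}. No integer assignment can satisfy these jointly:

  - x + 2y = -20: is a linear equation tying the variables together
  - x = 3 OR y = 3: forces a choice: either x = 3 or y = 3
  - y > 6: bounds one variable relative to a constant

Split on the disjunction (x = 3 OR y = 3):
  • If x = 3: with x = 3, every remaining term of the linear equation is divisible by 2, so the left side is ≡ 0 (mod 2); but the right side -23 ≡ 1 (mod 2). No integers can satisfy it.
  • If y = 3: this contradicts the bound y ≥ 7.
Both branches are infeasible, so the system has no integer solution.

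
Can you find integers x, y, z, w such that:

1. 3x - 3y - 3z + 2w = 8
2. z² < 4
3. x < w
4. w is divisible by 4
Yes

Take x = 3, y = 3, z = 0, w = 4. Substituting into each constraint:
  (1) 3(3) - 3(3) - 3(0) + 2(4) = 8 ✓
  (2) z² = (0)² = 0, and 0 < 4 ✓
  (3) 3 < 4 ✓
  (4) 4 = 4 × 1, remainder 0 ✓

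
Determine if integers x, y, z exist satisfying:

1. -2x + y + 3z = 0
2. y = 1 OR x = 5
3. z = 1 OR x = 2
Yes

Take x = 2, y = 1, z = 1. Substituting into each constraint:
  (1) -2(2) + 1 + 3(1) = 0 ✓
  (2) y = 1, target 1 ✓ (first branch holds)
  (3) z = 1, target 1 ✓ (first branch holds)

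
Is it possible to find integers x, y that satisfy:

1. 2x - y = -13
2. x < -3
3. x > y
Yes

Take x = -14, y = -15. Substituting into each constraint:
  (1) 2(-14) + 15 = -13 ✓
  (2) -14 < -3 ✓
  (3) -14 > -15 ✓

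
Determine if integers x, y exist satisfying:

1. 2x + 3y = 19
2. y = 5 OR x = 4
Yes

Take x = 2, y = 5. Substituting into each constraint:
  (1) 2(2) + 3(5) = 19 ✓
  (2) y = 5, target 5 ✓ (first branch holds)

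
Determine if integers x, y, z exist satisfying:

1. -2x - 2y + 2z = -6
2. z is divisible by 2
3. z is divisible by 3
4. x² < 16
Yes

Take x = 0, y = 3, z = 0. Substituting into each constraint:
  (1) -2(0) - 2(3) + 2(0) = -6 ✓
  (2) 0 = 2 × 0, remainder 0 ✓
  (3) 0 = 3 × 0, remainder 0 ✓
  (4) x² = (0)² = 0, and 0 < 16 ✓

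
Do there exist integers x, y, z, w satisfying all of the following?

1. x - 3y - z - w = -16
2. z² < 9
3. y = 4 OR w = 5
Yes

Take x = 0, y = 4, z = -1, w = 5. Substituting into each constraint:
  (1) 0 - 3(4) + 1 + (-5) = -16 ✓
  (2) z² = (-1)² = 1, and 1 < 9 ✓
  (3) y = 4, target 4 ✓ (first branch holds)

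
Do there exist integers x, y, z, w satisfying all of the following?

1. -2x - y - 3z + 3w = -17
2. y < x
Yes

Take x = 1, y = 0, z = 0, w = -5. Substituting into each constraint:
  (1) -2(1) + 0 - 3(0) + 3(-5) = -17 ✓
  (2) 0 < 1 ✓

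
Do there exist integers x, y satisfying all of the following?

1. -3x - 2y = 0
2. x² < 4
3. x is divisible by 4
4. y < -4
No

A contradictory subset is {-3x - 2y = 0, x² < 4, y < -4}. No integer assignment can satisfy these jointly:

  - -3x - 2y = 0: is a linear equation tying the variables together
  - x² < 4: restricts x to |x| ≤ 1
  - y < -4: bounds one variable relative to a constant

Range argument: with x ∈ [-1, 1], y ∈ [−∞, -5], the left side of the equation is at least 7, but the right side is 0 < 7. No integer solution exists.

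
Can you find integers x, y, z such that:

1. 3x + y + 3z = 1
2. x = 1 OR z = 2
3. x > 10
Yes

Take x = 11, y = -38, z = 2. Substituting into each constraint:
  (1) 3(11) + (-38) + 3(2) = 1 ✓
  (2) z = 2, target 2 ✓ (second branch holds)
  (3) 11 > 10 ✓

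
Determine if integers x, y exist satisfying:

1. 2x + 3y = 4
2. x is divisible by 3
No

The full constraint system is jointly infeasible over the integers. Each constraint and what it forces:

  - 2x + 3y = 4: is a linear equation tying the variables together
  - x is divisible by 3: restricts x to multiples of 3

Modular obstruction: writing x = 3x', every remaining term of the linear equation is divisible by 3, so the left side is ≡ 0 (mod 3); but the right side 4 ≡ 1 (mod 3). No integers can satisfy it.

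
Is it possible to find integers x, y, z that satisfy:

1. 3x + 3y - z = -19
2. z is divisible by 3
No

The full constraint system is jointly infeasible over the integers. Each constraint and what it forces:

  - 3x + 3y - z = -19: is a linear equation tying the variables together
  - z is divisible by 3: restricts z to multiples of 3

Modular obstruction: writing z = 3z', every remaining term of the linear equation is divisible by 3, so the left side is ≡ 0 (mod 3); but the right side -19 ≡ 2 (mod 3). No integers can satisfy it.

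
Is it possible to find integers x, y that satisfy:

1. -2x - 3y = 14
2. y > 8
Yes

Take x = -22, y = 10. Substituting into each constraint:
  (1) -2(-22) - 3(10) = 14 ✓
  (2) 10 > 8 ✓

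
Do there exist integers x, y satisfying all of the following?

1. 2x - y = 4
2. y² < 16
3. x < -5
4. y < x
No

A contradictory subset is {2x - y = 4, y² < 16, x < -5}. No integer assignment can satisfy these jointly:

  - 2x - y = 4: is a linear equation tying the variables together
  - y² < 16: restricts y to |y| ≤ 3
  - x < -5: bounds one variable relative to a constant

Range argument: with x ∈ [−∞, -6], y ∈ [-3, 3], the left side of the equation is at most -9, but the right side is 4 > -9. No integer solution exists.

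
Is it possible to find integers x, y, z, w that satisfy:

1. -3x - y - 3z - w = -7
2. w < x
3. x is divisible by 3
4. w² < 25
Yes

Take x = 0, y = 0, z = 3, w = -2. Substituting into each constraint:
  (1) -3(0) + 0 - 3(3) + 2 = -7 ✓
  (2) -2 < 0 ✓
  (3) 0 = 3 × 0, remainder 0 ✓
  (4) w² = (-2)² = 4, and 4 < 25 ✓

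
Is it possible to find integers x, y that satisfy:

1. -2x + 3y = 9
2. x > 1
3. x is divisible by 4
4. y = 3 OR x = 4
No

A contradictory subset is {-2x + 3y = 9, x > 1, y = 3 OR x = 4}. No integer assignment can satisfy these jointly:

  - -2x + 3y = 9: is a linear equation tying the variables together
  - x > 1: bounds one variable relative to a constant
  - y = 3 OR x = 4: forces a choice: either y = 3 or x = 4

Split on the disjunction (y = 3 OR x = 4):
  • If y = 3: the equation forces x = 0, which contradicts the bound x ≥ 2.
  • If x = 4: with x = 4, every remaining term of the linear equation is divisible by 3, so the left side is ≡ 0 (mod 3); but the right side 17 ≡ 2 (mod 3). No integers can satisfy it.
Both branches are infeasible, so the system has no integer solution.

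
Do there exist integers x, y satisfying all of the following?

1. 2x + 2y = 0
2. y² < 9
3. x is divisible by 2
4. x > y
Yes

Take x = 2, y = -2. Substituting into each constraint:
  (1) 2(2) + 2(-2) = 0 ✓
  (2) y² = (-2)² = 4, and 4 < 9 ✓
  (3) 2 = 2 × 1, remainder 0 ✓
  (4) 2 > -2 ✓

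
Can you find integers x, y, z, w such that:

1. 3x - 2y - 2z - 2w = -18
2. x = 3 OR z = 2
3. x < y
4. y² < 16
Yes

Take x = -2, y = -1, z = 2, w = 5. Substituting into each constraint:
  (1) 3(-2) - 2(-1) - 2(2) - 2(5) = -18 ✓
  (2) z = 2, target 2 ✓ (second branch holds)
  (3) -2 < -1 ✓
  (4) y² = (-1)² = 1, and 1 < 16 ✓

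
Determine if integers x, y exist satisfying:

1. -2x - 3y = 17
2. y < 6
Yes

Take x = -10, y = 1. Substituting into each constraint:
  (1) -2(-10) - 3(1) = 17 ✓
  (2) 1 < 6 ✓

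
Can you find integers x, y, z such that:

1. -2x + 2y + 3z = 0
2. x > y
Yes

Take x = 0, y = -3, z = 2. Substituting into each constraint:
  (1) -2(0) + 2(-3) + 3(2) = 0 ✓
  (2) 0 > -3 ✓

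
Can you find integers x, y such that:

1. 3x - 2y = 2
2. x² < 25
Yes

Take x = 2, y = 2. Substituting into each constraint:
  (1) 3(2) - 2(2) = 2 ✓
  (2) x² = (2)² = 4, and 4 < 25 ✓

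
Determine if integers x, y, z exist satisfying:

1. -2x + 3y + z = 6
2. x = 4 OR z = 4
Yes

Take x = 4, y = 4, z = 2. Substituting into each constraint:
  (1) -2(4) + 3(4) + 2 = 6 ✓
  (2) x = 4, target 4 ✓ (first branch holds)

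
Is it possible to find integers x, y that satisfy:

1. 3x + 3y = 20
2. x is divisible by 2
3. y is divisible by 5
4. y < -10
No

Even the single constraint (3x + 3y = 20) is infeasible over the integers.

  - 3x + 3y = 20: every term on the left is divisible by 3, so the LHS ≡ 0 (mod 3), but the RHS 20 is not — no integer solution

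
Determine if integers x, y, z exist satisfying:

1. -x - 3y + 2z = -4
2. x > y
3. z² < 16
Yes

Take x = 2, y = 0, z = -1. Substituting into each constraint:
  (1) (-2) - 3(0) + 2(-1) = -4 ✓
  (2) 2 > 0 ✓
  (3) z² = (-1)² = 1, and 1 < 16 ✓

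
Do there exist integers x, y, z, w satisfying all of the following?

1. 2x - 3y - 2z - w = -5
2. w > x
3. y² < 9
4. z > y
Yes

Take x = -2, y = 0, z = 1, w = -1. Substituting into each constraint:
  (1) 2(-2) - 3(0) - 2(1) + 1 = -5 ✓
  (2) -1 > -2 ✓
  (3) y² = (0)² = 0, and 0 < 9 ✓
  (4) 1 > 0 ✓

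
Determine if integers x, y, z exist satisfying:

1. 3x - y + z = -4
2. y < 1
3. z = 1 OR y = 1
Yes

Take x = -2, y = -1, z = 1. Substituting into each constraint:
  (1) 3(-2) + 1 + 1 = -4 ✓
  (2) -1 < 1 ✓
  (3) z = 1, target 1 ✓ (first branch holds)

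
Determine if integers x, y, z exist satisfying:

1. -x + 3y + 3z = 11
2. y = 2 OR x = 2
Yes

Take x = 1, y = 2, z = 2. Substituting into each constraint:
  (1) (-1) + 3(2) + 3(2) = 11 ✓
  (2) y = 2, target 2 ✓ (first branch holds)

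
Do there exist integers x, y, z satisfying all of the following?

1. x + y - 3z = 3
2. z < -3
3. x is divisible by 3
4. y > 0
Yes

Take x = -12, y = 3, z = -4. Substituting into each constraint:
  (1) (-12) + 3 - 3(-4) = 3 ✓
  (2) -4 < -3 ✓
  (3) -12 = 3 × -4, remainder 0 ✓
  (4) 3 > 0 ✓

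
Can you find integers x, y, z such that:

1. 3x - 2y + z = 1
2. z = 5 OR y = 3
Yes

Take x = 0, y = 3, z = 7. Substituting into each constraint:
  (1) 3(0) - 2(3) + 7 = 1 ✓
  (2) y = 3, target 3 ✓ (second branch holds)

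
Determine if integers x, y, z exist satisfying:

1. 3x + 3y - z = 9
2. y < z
Yes

Take x = 4, y = -1, z = 0. Substituting into each constraint:
  (1) 3(4) + 3(-1) + 0 = 9 ✓
  (2) -1 < 0 ✓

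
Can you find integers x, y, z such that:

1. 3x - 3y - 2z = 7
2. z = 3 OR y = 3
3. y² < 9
No

The full constraint system is jointly infeasible over the integers. Each constraint and what it forces:

  - 3x - 3y - 2z = 7: is a linear equation tying the variables together
  - z = 3 OR y = 3: forces a choice: either z = 3 or y = 3
  - y² < 9: restricts y to |y| ≤ 2

Split on the disjunction (z = 3 OR y = 3):
  • If z = 3: with z = 3, every remaining term of the linear equation is divisible by 3, so the left side is ≡ 0 (mod 3); but the right side 13 ≡ 1 (mod 3). No integers can satisfy it.
  • If y = 3: this contradicts y² < 9, which requires |y| ≤ 2.
Both branches are infeasible, so the system has no integer solution.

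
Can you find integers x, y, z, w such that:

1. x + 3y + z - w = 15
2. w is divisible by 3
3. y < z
Yes

Take x = 14, y = 0, z = 1, w = 0. Substituting into each constraint:
  (1) 14 + 3(0) + 1 + 0 = 15 ✓
  (2) 0 = 3 × 0, remainder 0 ✓
  (3) 0 < 1 ✓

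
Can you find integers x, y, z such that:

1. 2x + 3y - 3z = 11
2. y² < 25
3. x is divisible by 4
Yes

Take x = 4, y = 0, z = -1. Substituting into each constraint:
  (1) 2(4) + 3(0) - 3(-1) = 11 ✓
  (2) y² = (0)² = 0, and 0 < 25 ✓
  (3) 4 = 4 × 1, remainder 0 ✓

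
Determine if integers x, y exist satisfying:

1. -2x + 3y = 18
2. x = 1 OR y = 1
No

The full constraint system is jointly infeasible over the integers. Each constraint and what it forces:

  - -2x + 3y = 18: is a linear equation tying the variables together
  - x = 1 OR y = 1: forces a choice: either x = 1 or y = 1

Split on the disjunction (x = 1 OR y = 1):
  • If x = 1: with x = 1, every remaining term of the linear equation is divisible by 3, so the left side is ≡ 0 (mod 3); but the right side 20 ≡ 2 (mod 3). No integers can satisfy it.
  • If y = 1: with y = 1, every remaining term of the linear equation is divisible by 2, so the left side is ≡ 0 (mod 2); but the right side 15 ≡ 1 (mod 2). No integers can satisfy it.
Both branches are infeasible, so the system has no integer solution.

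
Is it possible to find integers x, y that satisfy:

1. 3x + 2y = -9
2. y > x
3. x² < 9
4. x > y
No

A contradictory subset is {y > x, x > y}. No integer assignment can satisfy these jointly:

  - y > x: bounds one variable relative to another variable
  - x > y: bounds one variable relative to another variable

Direct contradiction: y > x and x > y cannot both hold.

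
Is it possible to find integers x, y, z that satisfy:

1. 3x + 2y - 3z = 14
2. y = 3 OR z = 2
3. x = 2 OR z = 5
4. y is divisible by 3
No

The full constraint system is jointly infeasible over the integers. Each constraint and what it forces:

  - 3x + 2y - 3z = 14: is a linear equation tying the variables together
  - y = 3 OR z = 2: forces a choice: either y = 3 or z = 2
  - x = 2 OR z = 5: forces a choice: either x = 2 or z = 5
  - y is divisible by 3: restricts y to multiples of 3

Modular obstruction: writing y = 3y', every remaining term of the linear equation is divisible by 3, so the left side is ≡ 0 (mod 3); but the right side 14 ≡ 2 (mod 3). No integers can satisfy it.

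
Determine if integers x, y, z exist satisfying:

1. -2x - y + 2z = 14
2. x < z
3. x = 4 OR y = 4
Yes

Take x = 4, y = -12, z = 5. Substituting into each constraint:
  (1) -2(4) + 12 + 2(5) = 14 ✓
  (2) 4 < 5 ✓
  (3) x = 4, target 4 ✓ (first branch holds)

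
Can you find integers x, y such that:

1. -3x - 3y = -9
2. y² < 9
Yes

Take x = 3, y = 0. Substituting into each constraint:
  (1) -3(3) - 3(0) = -9 ✓
  (2) y² = (0)² = 0, and 0 < 9 ✓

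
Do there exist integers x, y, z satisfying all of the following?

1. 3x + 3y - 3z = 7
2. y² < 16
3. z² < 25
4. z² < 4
No

Even the single constraint (3x + 3y - 3z = 7) is infeasible over the integers.

  - 3x + 3y - 3z = 7: every term on the left is divisible by 3, so the LHS ≡ 0 (mod 3), but the RHS 7 is not — no integer solution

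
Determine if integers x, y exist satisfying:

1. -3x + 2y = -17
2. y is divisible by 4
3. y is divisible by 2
Yes

Take x = 11, y = 8. Substituting into each constraint:
  (1) -3(11) + 2(8) = -17 ✓
  (2) 8 = 4 × 2, remainder 0 ✓
  (3) 8 = 2 × 4, remainder 0 ✓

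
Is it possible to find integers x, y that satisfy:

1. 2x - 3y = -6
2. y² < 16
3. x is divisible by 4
Yes

Take x = 0, y = 2. Substituting into each constraint:
  (1) 2(0) - 3(2) = -6 ✓
  (2) y² = (2)² = 4, and 4 < 16 ✓
  (3) 0 = 4 × 0, remainder 0 ✓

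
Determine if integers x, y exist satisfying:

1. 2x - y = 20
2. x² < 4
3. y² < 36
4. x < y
No

A contradictory subset is {2x - y = 20, x² < 4, x < y}. No integer assignment can satisfy these jointly:

  - 2x - y = 20: is a linear equation tying the variables together
  - x² < 4: restricts x to |x| ≤ 1
  - x < y: bounds one variable relative to another variable

Propagating the comparison: y > x and x ≥ -1 give y ≥ 0. Range argument: with x ∈ [-1, 1], y ∈ [0, ∞], the left side of the equation is at most 2, but the right side is 20 > 2. No integer solution exists.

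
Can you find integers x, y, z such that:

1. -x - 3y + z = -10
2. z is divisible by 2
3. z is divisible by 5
Yes

Take x = 10, y = 0, z = 0. Substituting into each constraint:
  (1) (-10) - 3(0) + 0 = -10 ✓
  (2) 0 = 2 × 0, remainder 0 ✓
  (3) 0 = 5 × 0, remainder 0 ✓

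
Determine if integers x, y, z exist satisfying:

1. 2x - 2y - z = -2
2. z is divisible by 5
Yes

Take x = 0, y = 1, z = 0. Substituting into each constraint:
  (1) 2(0) - 2(1) + 0 = -2 ✓
  (2) 0 = 5 × 0, remainder 0 ✓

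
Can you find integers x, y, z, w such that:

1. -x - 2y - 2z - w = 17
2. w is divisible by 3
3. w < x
Yes

Take x = 1, y = 0, z = -9, w = 0. Substituting into each constraint:
  (1) (-1) - 2(0) - 2(-9) + 0 = 17 ✓
  (2) 0 = 3 × 0, remainder 0 ✓
  (3) 0 < 1 ✓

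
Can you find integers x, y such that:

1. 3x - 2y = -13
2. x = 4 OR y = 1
No

The full constraint system is jointly infeasible over the integers. Each constraint and what it forces:

  - 3x - 2y = -13: is a linear equation tying the variables together
  - x = 4 OR y = 1: forces a choice: either x = 4 or y = 1

Split on the disjunction (x = 4 OR y = 1):
  • If x = 4: with x = 4, every remaining term of the linear equation is divisible by 2, so the left side is ≡ 0 (mod 2); but the right side -25 ≡ 1 (mod 2). No integers can satisfy it.
  • If y = 1: with y = 1, every remaining term of the linear equation is divisible by 3, so the left side is ≡ 0 (mod 3); but the right side -11 ≡ 1 (mod 3). No integers can satisfy it.
Both branches are infeasible, so the system has no integer solution.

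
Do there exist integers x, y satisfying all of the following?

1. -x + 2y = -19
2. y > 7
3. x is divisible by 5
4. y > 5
Yes

Take x = 35, y = 8. Substituting into each constraint:
  (1) (-35) + 2(8) = -19 ✓
  (2) 8 > 7 ✓
  (3) 35 = 5 × 7, remainder 0 ✓
  (4) 8 > 5 ✓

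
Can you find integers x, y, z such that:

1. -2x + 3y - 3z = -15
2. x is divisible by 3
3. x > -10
Yes

Take x = 0, y = 0, z = 5. Substituting into each constraint:
  (1) -2(0) + 3(0) - 3(5) = -15 ✓
  (2) 0 = 3 × 0, remainder 0 ✓
  (3) 0 > -10 ✓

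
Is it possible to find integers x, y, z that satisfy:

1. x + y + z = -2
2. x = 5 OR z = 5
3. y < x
Yes

Take x = 6, y = -13, z = 5. Substituting into each constraint:
  (1) 6 + (-13) + 5 = -2 ✓
  (2) z = 5, target 5 ✓ (second branch holds)
  (3) -13 < 6 ✓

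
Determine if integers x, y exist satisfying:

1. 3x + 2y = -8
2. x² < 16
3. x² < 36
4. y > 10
No

A contradictory subset is {3x + 2y = -8, x² < 16, y > 10}. No integer assignment can satisfy these jointly:

  - 3x + 2y = -8: is a linear equation tying the variables together
  - x² < 16: restricts x to |x| ≤ 3
  - y > 10: bounds one variable relative to a constant

Range argument: with x ∈ [-3, 3], y ∈ [11, ∞], the left side of the equation is at least 13, but the right side is -8 < 13. No integer solution exists.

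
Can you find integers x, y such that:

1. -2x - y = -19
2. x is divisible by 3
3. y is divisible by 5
Yes

Take x = 12, y = -5. Substituting into each constraint:
  (1) -2(12) + 5 = -19 ✓
  (2) 12 = 3 × 4, remainder 0 ✓
  (3) -5 = 5 × -1, remainder 0 ✓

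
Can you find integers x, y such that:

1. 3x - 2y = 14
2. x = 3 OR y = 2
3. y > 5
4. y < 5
No

A contradictory subset is {y > 5, y < 5}. No integer assignment can satisfy these jointly:

  - y > 5: bounds one variable relative to a constant
  - y < 5: bounds one variable relative to a constant

Direct contradiction: the bounds on y require y ≥ 6 and y ≤ 4 simultaneously, which is empty.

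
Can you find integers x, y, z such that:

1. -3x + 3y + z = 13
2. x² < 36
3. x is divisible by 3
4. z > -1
Yes

Take x = 0, y = 0, z = 13. Substituting into each constraint:
  (1) -3(0) + 3(0) + 13 = 13 ✓
  (2) x² = (0)² = 0, and 0 < 36 ✓
  (3) 0 = 3 × 0, remainder 0 ✓
  (4) 13 > -1 ✓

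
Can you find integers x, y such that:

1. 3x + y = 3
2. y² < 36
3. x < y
Yes

Take x = 0, y = 3. Substituting into each constraint:
  (1) 3(0) + 3 = 3 ✓
  (2) y² = (3)² = 9, and 9 < 36 ✓
  (3) 0 < 3 ✓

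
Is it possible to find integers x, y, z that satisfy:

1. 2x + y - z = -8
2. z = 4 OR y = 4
Yes

Take x = 0, y = -4, z = 4. Substituting into each constraint:
  (1) 2(0) + (-4) + (-4) = -8 ✓
  (2) z = 4, target 4 ✓ (first branch holds)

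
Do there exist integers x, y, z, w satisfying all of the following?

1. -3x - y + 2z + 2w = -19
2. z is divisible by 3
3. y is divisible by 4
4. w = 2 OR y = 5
Yes

Take x = 5, y = 8, z = 0, w = 2. Substituting into each constraint:
  (1) -3(5) + (-8) + 2(0) + 2(2) = -19 ✓
  (2) 0 = 3 × 0, remainder 0 ✓
  (3) 8 = 4 × 2, remainder 0 ✓
  (4) w = 2, target 2 ✓ (first branch holds)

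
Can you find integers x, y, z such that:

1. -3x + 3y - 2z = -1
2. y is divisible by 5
Yes

Take x = -1, y = 0, z = 2. Substituting into each constraint:
  (1) -3(-1) + 3(0) - 2(2) = -1 ✓
  (2) 0 = 5 × 0, remainder 0 ✓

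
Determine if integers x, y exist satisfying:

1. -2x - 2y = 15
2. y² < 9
No

Even the single constraint (-2x - 2y = 15) is infeasible over the integers.

  - -2x - 2y = 15: every term on the left is divisible by 2, so the LHS ≡ 0 (mod 2), but the RHS 15 is not — no integer solution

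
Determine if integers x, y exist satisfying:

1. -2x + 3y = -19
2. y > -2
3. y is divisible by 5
Yes

Take x = 17, y = 5. Substituting into each constraint:
  (1) -2(17) + 3(5) = -19 ✓
  (2) 5 > -2 ✓
  (3) 5 = 5 × 1, remainder 0 ✓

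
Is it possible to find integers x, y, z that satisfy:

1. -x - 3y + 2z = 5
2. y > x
Yes

Take x = 0, y = 1, z = 4. Substituting into each constraint:
  (1) 0 - 3(1) + 2(4) = 5 ✓
  (2) 1 > 0 ✓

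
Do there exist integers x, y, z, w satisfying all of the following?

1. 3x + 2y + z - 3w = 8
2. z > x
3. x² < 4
Yes

Take x = 1, y = 0, z = 2, w = -1. Substituting into each constraint:
  (1) 3(1) + 2(0) + 2 - 3(-1) = 8 ✓
  (2) 2 > 1 ✓
  (3) x² = (1)² = 1, and 1 < 4 ✓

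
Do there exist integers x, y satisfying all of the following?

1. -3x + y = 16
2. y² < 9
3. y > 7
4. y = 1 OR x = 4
No

A contradictory subset is {y² < 9, y > 7}. No integer assignment can satisfy these jointly:

  - y² < 9: restricts y to |y| ≤ 2
  - y > 7: bounds one variable relative to a constant

Direct contradiction: the bounds on y require y ≥ 8 and y ≤ 2 simultaneously, which is empty.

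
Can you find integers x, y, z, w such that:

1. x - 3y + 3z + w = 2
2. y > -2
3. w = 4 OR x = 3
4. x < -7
Yes

Take x = -8, y = -1, z = 1, w = 4. Substituting into each constraint:
  (1) (-8) - 3(-1) + 3(1) + 4 = 2 ✓
  (2) -1 > -2 ✓
  (3) w = 4, target 4 ✓ (first branch holds)
  (4) -8 < -7 ✓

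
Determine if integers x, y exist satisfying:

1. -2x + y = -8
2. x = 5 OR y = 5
Yes

Take x = 5, y = 2. Substituting into each constraint:
  (1) -2(5) + 2 = -8 ✓
  (2) x = 5, target 5 ✓ (first branch holds)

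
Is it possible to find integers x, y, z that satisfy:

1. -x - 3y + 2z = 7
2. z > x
Yes

Take x = 2, y = -1, z = 3. Substituting into each constraint:
  (1) (-2) - 3(-1) + 2(3) = 7 ✓
  (2) 3 > 2 ✓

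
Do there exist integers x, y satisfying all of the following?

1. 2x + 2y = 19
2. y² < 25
No

Even the single constraint (2x + 2y = 19) is infeasible over the integers.

  - 2x + 2y = 19: every term on the left is divisible by 2, so the LHS ≡ 0 (mod 2), but the RHS 19 is not — no integer solution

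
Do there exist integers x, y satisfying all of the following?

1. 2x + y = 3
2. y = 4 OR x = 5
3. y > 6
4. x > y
No

A contradictory subset is {2x + y = 3, y > 6, x > y}. No integer assignment can satisfy these jointly:

  - 2x + y = 3: is a linear equation tying the variables together
  - y > 6: bounds one variable relative to a constant
  - x > y: bounds one variable relative to another variable

Propagating the comparison: x > y and y ≥ 7 give x ≥ 8. Range argument: with x ∈ [8, ∞], y ∈ [7, ∞], the left side of the equation is at least 23, but the right side is 3 < 23. No integer solution exists.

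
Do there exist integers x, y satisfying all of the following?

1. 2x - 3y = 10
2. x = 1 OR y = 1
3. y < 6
No

A contradictory subset is {2x - 3y = 10, x = 1 OR y = 1}. No integer assignment can satisfy these jointly:

  - 2x - 3y = 10: is a linear equation tying the variables together
  - x = 1 OR y = 1: forces a choice: either x = 1 or y = 1

Split on the disjunction (x = 1 OR y = 1):
  • If x = 1: with x = 1, every remaining term of the linear equation is divisible by 3, so the left side is ≡ 0 (mod 3); but the right side 8 ≡ 2 (mod 3). No integers can satisfy it.
  • If y = 1: with y = 1, every remaining term of the linear equation is divisible by 2, so the left side is ≡ 0 (mod 2); but the right side 13 ≡ 1 (mod 2). No integers can satisfy it.
Both branches are infeasible, so the system has no integer solution.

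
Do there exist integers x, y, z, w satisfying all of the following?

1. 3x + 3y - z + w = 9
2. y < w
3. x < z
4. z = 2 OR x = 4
Yes

Take x = 1, y = 1, z = 2, w = 5. Substituting into each constraint:
  (1) 3(1) + 3(1) + (-2) + 5 = 9 ✓
  (2) 1 < 5 ✓
  (3) 1 < 2 ✓
  (4) z = 2, target 2 ✓ (first branch holds)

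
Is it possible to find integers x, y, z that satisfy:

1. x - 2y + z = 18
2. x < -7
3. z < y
Yes

Take x = -8, y = -27, z = -28. Substituting into each constraint:
  (1) (-8) - 2(-27) + (-28) = 18 ✓
  (2) -8 < -7 ✓
  (3) -28 < -27 ✓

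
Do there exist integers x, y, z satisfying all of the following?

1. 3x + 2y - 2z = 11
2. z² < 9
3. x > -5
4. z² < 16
Yes

Take x = 1, y = 4, z = 0. Substituting into each constraint:
  (1) 3(1) + 2(4) - 2(0) = 11 ✓
  (2) z² = (0)² = 0, and 0 < 9 ✓
  (3) 1 > -5 ✓
  (4) z² = (0)² = 0, and 0 < 16 ✓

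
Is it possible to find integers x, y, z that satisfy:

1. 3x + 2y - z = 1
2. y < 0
Yes

Take x = 1, y = -1, z = 0. Substituting into each constraint:
  (1) 3(1) + 2(-1) + 0 = 1 ✓
  (2) -1 < 0 ✓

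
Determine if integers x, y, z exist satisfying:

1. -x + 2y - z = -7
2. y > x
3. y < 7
Yes

Take x = -1, y = 0, z = 8. Substituting into each constraint:
  (1) 1 + 2(0) + (-8) = -7 ✓
  (2) 0 > -1 ✓
  (3) 0 < 7 ✓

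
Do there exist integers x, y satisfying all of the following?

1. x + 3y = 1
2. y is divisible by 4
Yes

Take x = 1, y = 0. Substituting into each constraint:
  (1) 1 + 3(0) = 1 ✓
  (2) 0 = 4 × 0, remainder 0 ✓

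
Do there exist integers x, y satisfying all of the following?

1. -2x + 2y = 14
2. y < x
No

The full constraint system is jointly infeasible over the integers. Each constraint and what it forces:

  - -2x + 2y = 14: is a linear equation tying the variables together
  - y < x: bounds one variable relative to another variable

From the equation, x − y = -7, i.e. x − y = -7; but x > y requires x − y ≥ 1. Contradiction.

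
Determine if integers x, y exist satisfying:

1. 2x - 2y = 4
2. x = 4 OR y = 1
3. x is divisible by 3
Yes

Take x = 3, y = 1. Substituting into each constraint:
  (1) 2(3) - 2(1) = 4 ✓
  (2) y = 1, target 1 ✓ (second branch holds)
  (3) 3 = 3 × 1, remainder 0 ✓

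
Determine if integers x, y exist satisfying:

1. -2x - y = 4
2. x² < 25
Yes

Take x = -2, y = 0. Substituting into each constraint:
  (1) -2(-2) + 0 = 4 ✓
  (2) x² = (-2)² = 4, and 4 < 25 ✓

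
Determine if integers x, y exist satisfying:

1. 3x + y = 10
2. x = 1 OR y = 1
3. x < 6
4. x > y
Yes

Take x = 3, y = 1. Substituting into each constraint:
  (1) 3(3) + 1 = 10 ✓
  (2) y = 1, target 1 ✓ (second branch holds)
  (3) 3 < 6 ✓
  (4) 3 > 1 ✓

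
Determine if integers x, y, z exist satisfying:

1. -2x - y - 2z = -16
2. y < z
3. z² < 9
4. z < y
No

A contradictory subset is {y < z, z < y}. No integer assignment can satisfy these jointly:

  - y < z: bounds one variable relative to another variable
  - z < y: bounds one variable relative to another variable

Direct contradiction: z > y and y > z cannot both hold.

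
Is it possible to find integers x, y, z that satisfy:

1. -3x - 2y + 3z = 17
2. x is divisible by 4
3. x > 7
Yes

Take x = 8, y = 2, z = 15. Substituting into each constraint:
  (1) -3(8) - 2(2) + 3(15) = 17 ✓
  (2) 8 = 4 × 2, remainder 0 ✓
  (3) 8 > 7 ✓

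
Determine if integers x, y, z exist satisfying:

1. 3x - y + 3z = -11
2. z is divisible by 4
Yes

Take x = 0, y = 11, z = 0. Substituting into each constraint:
  (1) 3(0) + (-11) + 3(0) = -11 ✓
  (2) 0 = 4 × 0, remainder 0 ✓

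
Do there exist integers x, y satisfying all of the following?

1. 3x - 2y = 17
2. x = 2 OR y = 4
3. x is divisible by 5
No

A contradictory subset is {3x - 2y = 17, x = 2 OR y = 4}. No integer assignment can satisfy these jointly:

  - 3x - 2y = 17: is a linear equation tying the variables together
  - x = 2 OR y = 4: forces a choice: either x = 2 or y = 4

Split on the disjunction (x = 2 OR y = 4):
  • If x = 2: with x = 2, every remaining term of the linear equation is divisible by 2, so the left side is ≡ 0 (mod 2); but the right side 11 ≡ 1 (mod 2). No integers can satisfy it.
  • If y = 4: with y = 4, every remaining term of the linear equation is divisible by 3, so the left side is ≡ 0 (mod 3); but the right side 25 ≡ 1 (mod 3). No integers can satisfy it.
Both branches are infeasible, so the system has no integer solution.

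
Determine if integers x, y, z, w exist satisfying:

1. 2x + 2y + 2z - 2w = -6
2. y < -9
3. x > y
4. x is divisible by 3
Yes

Take x = 0, y = -10, z = 0, w = -7. Substituting into each constraint:
  (1) 2(0) + 2(-10) + 2(0) - 2(-7) = -6 ✓
  (2) -10 < -9 ✓
  (3) 0 > -10 ✓
  (4) 0 = 3 × 0, remainder 0 ✓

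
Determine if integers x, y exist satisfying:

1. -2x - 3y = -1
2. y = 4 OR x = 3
No

The full constraint system is jointly infeasible over the integers. Each constraint and what it forces:

  - -2x - 3y = -1: is a linear equation tying the variables together
  - y = 4 OR x = 3: forces a choice: either y = 4 or x = 3

Split on the disjunction (y = 4 OR x = 3):
  • If y = 4: with y = 4, every remaining term of the linear equation is divisible by 2, so the left side is ≡ 0 (mod 2); but the right side 11 ≡ 1 (mod 2). No integers can satisfy it.
  • If x = 3: with x = 3, every remaining term of the linear equation is divisible by 3, so the left side is ≡ 0 (mod 3); but the right side 5 ≡ 2 (mod 3). No integers can satisfy it.
Both branches are infeasible, so the system has no integer solution.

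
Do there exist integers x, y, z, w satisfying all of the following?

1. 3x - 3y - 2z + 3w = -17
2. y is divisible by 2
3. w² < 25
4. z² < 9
Yes

Take x = -5, y = 0, z = 1, w = 0. Substituting into each constraint:
  (1) 3(-5) - 3(0) - 2(1) + 3(0) = -17 ✓
  (2) 0 = 2 × 0, remainder 0 ✓
  (3) w² = (0)² = 0, and 0 < 25 ✓
  (4) z² = (1)² = 1, and 1 < 9 ✓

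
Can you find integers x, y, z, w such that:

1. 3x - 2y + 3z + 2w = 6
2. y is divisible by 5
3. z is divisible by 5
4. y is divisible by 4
Yes

Take x = 2, y = 0, z = 0, w = 0. Substituting into each constraint:
  (1) 3(2) - 2(0) + 3(0) + 2(0) = 6 ✓
  (2) 0 = 5 × 0, remainder 0 ✓
  (3) 0 = 5 × 0, remainder 0 ✓
  (4) 0 = 4 × 0, remainder 0 ✓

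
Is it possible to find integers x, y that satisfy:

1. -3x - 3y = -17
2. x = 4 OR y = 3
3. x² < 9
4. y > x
No

Even the single constraint (-3x - 3y = -17) is infeasible over the integers.

  - -3x - 3y = -17: every term on the left is divisible by 3, so the LHS ≡ 0 (mod 3), but the RHS -17 is not — no integer solution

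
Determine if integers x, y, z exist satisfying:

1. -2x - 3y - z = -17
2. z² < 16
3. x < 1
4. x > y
No

The full constraint system is jointly infeasible over the integers. Each constraint and what it forces:

  - -2x - 3y - z = -17: is a linear equation tying the variables together
  - z² < 16: restricts z to |z| ≤ 3
  - x < 1: bounds one variable relative to a constant
  - x > y: bounds one variable relative to another variable

Propagating the comparison: y < x and x ≤ 0 give y ≤ -1. Range argument: with x ∈ [−∞, 0], y ∈ [−∞, -1], z ∈ [-3, 3], the left side of the equation is at least 0, but the right side is -17 < 0. No integer solution exists.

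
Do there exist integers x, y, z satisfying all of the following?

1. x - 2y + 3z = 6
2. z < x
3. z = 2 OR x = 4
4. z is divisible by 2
Yes

Take x = 4, y = 2, z = 2. Substituting into each constraint:
  (1) 4 - 2(2) + 3(2) = 6 ✓
  (2) 2 < 4 ✓
  (3) z = 2, target 2 ✓ (first branch holds)
  (4) 2 = 2 × 1, remainder 0 ✓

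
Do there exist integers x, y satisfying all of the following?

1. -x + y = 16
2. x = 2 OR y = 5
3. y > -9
Yes

Take x = 2, y = 18. Substituting into each constraint:
  (1) (-2) + 18 = 16 ✓
  (2) x = 2, target 2 ✓ (first branch holds)
  (3) 18 > -9 ✓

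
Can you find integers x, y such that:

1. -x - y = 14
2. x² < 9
Yes

Take x = 0, y = -14. Substituting into each constraint:
  (1) 0 + 14 = 14 ✓
  (2) x² = (0)² = 0, and 0 < 9 ✓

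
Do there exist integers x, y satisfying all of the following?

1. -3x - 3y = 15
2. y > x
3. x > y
No

A contradictory subset is {y > x, x > y}. No integer assignment can satisfy these jointly:

  - y > x: bounds one variable relative to another variable
  - x > y: bounds one variable relative to another variable

Direct contradiction: y > x and x > y cannot both hold.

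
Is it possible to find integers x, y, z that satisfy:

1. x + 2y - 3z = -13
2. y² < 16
Yes

Take x = -13, y = 0, z = 0. Substituting into each constraint:
  (1) (-13) + 2(0) - 3(0) = -13 ✓
  (2) y² = (0)² = 0, and 0 < 16 ✓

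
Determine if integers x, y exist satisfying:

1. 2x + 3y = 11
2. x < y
Yes

Take x = 1, y = 3. Substituting into each constraint:
  (1) 2(1) + 3(3) = 11 ✓
  (2) 1 < 3 ✓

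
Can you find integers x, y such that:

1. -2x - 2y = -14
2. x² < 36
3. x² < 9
Yes

Take x = 0, y = 7. Substituting into each constraint:
  (1) -2(0) - 2(7) = -14 ✓
  (2) x² = (0)² = 0, and 0 < 36 ✓
  (3) x² = (0)² = 0, and 0 < 9 ✓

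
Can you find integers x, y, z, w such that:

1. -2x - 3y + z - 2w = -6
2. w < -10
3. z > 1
Yes

Take x = 15, y = 0, z = 2, w = -11. Substituting into each constraint:
  (1) -2(15) - 3(0) + 2 - 2(-11) = -6 ✓
  (2) -11 < -10 ✓
  (3) 2 > 1 ✓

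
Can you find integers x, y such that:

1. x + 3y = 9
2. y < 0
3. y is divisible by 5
Yes

Take x = 24, y = -5. Substituting into each constraint:
  (1) 24 + 3(-5) = 9 ✓
  (2) -5 < 0 ✓
  (3) -5 = 5 × -1, remainder 0 ✓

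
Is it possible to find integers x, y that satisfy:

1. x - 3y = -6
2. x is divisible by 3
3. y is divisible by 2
Yes

Take x = 0, y = 2. Substituting into each constraint:
  (1) 0 - 3(2) = -6 ✓
  (2) 0 = 3 × 0, remainder 0 ✓
  (3) 2 = 2 × 1, remainder 0 ✓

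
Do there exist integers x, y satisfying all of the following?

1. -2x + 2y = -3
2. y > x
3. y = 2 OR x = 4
No

Even the single constraint (-2x + 2y = -3) is infeasible over the integers.

  - -2x + 2y = -3: every term on the left is divisible by 2, so the LHS ≡ 0 (mod 2), but the RHS -3 is not — no integer solution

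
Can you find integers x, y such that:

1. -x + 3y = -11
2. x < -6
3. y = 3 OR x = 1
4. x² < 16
No

A contradictory subset is {-x + 3y = -11, x < -6, y = 3 OR x = 1}. No integer assignment can satisfy these jointly:

  - -x + 3y = -11: is a linear equation tying the variables together
  - x < -6: bounds one variable relative to a constant
  - y = 3 OR x = 1: forces a choice: either y = 3 or x = 1

Split on the disjunction (y = 3 OR x = 1):
  • If y = 3: the equation forces x = 20, which contradicts the bound x ≤ -7.
  • If x = 1: this contradicts the bound x ≤ -7.
Both branches are infeasible, so the system has no integer solution.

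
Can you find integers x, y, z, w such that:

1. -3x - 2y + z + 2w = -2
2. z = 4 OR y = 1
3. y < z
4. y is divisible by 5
Yes

Take x = 2, y = 0, z = 4, w = 0. Substituting into each constraint:
  (1) -3(2) - 2(0) + 4 + 2(0) = -2 ✓
  (2) z = 4, target 4 ✓ (first branch holds)
  (3) 0 < 4 ✓
  (4) 0 = 5 × 0, remainder 0 ✓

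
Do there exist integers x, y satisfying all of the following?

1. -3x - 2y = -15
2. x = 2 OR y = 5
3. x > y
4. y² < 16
No

A contradictory subset is {-3x - 2y = -15, x = 2 OR y = 5, x > y}. No integer assignment can satisfy these jointly:

  - -3x - 2y = -15: is a linear equation tying the variables together
  - x = 2 OR y = 5: forces a choice: either x = 2 or y = 5
  - x > y: bounds one variable relative to another variable

Split on the disjunction (x = 2 OR y = 5):
  • If x = 2: with x = 2, every remaining term of the linear equation is divisible by 2, so the left side is ≡ 0 (mod 2); but the right side -9 ≡ 1 (mod 2). No integers can satisfy it.
  • If y = 5: with y = 5, every remaining term of the linear equation is divisible by 3, so the left side is ≡ 0 (mod 3); but the right side -5 ≡ 1 (mod 3). No integers can satisfy it.
Both branches are infeasible, so the system has no integer solution.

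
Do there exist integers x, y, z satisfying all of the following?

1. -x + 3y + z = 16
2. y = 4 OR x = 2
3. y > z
Yes

Take x = -1, y = 4, z = 3. Substituting into each constraint:
  (1) 1 + 3(4) + 3 = 16 ✓
  (2) y = 4, target 4 ✓ (first branch holds)
  (3) 4 > 3 ✓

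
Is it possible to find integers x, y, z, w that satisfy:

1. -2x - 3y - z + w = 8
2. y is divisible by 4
Yes

Take x = 0, y = 0, z = -8, w = 0. Substituting into each constraint:
  (1) -2(0) - 3(0) + 8 + 0 = 8 ✓
  (2) 0 = 4 × 0, remainder 0 ✓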